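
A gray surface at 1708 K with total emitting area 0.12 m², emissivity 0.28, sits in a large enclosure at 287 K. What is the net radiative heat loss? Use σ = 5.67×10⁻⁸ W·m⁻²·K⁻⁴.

Q = εσA(T⁴ − T_s⁴). T⁴ − T_s⁴ = (1708)⁴ − (287)⁴ = 8.51×10^12 − 6.78×10^9 = 8.50×10^12 K⁴.
Q = 0.28 × 5.67×10⁻⁸ × 0.120 × 8.50×10^12 = 16200 W.

Q ≈ 16200 W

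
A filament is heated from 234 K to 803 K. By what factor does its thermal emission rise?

ratio ≈ 139

P ∝ T⁴, so the ratio is (803/234)⁴ = (3.432)⁴ = 139.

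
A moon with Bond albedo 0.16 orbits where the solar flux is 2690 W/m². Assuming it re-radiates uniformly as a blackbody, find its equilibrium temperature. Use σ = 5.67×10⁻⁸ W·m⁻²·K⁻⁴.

T ≈ 316 K

Power absorbed = (1−a)S·πR²; power emitted = 4πR²σT⁴. Equating and cancelling πR²:
T = ((1−a)S / 4σ)^(1/4) = (2260 / (4 × 5.67×10⁻⁸))^(1/4) = (9.96×10^9)^(1/4).
T = 316 K.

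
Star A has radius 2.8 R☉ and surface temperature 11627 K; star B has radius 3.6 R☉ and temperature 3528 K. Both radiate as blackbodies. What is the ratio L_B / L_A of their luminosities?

L_B/L_A ≈ 0.0140

L = 4πR²σT⁴ ∝ R²T⁴, so L_B/L_A = (3.6/2.8)² × (3528/11627)⁴ = 1.65 × 8.48×10^-3 = 0.0140.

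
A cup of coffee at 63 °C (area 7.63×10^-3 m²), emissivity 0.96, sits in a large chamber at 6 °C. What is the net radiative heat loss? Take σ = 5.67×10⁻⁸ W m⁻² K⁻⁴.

Convert: 63 °C = 336 K; 6 °C = 279 K.
Q = εσA(T⁴ − T_s⁴). T⁴ − T_s⁴ = (336)⁴ − (279)⁴ = 1.27×10^10 − 6.06×10^9 = 6.69×10^9 K⁴.
Q = 0.96 × 5.67×10⁻⁸ × 7.63×10^-3 × 6.69×10^9 = 2.78 W.

Q ≈ 2.78 W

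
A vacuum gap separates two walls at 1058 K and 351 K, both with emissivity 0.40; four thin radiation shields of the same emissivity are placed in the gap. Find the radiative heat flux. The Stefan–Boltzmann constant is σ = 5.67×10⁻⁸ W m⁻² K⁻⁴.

Each of the 5 gaps contributes resistance (2/ε − 1) = 2/0.40 − 1 = 4.000; total = 20.00.
q = σ(T₁⁴ − T₂⁴) / 20.00 = 5.67×10⁻⁸ × 1.24×10^12 / 20.00 = 3510 W/m².

q ≈ 3510 W/m²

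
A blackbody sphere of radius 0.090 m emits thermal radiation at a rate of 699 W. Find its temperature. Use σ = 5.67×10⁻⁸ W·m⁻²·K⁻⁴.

A = 4πr² = 4π × (0.090)² = 0.102 m².
From P = σAT⁴, T = (P / σA)^(1/4) = (699 / (5.67×10⁻⁸ × 0.102))^(1/4).
T = (1.21×10^11)^(1/4) = 590 K.

T ≈ 590 K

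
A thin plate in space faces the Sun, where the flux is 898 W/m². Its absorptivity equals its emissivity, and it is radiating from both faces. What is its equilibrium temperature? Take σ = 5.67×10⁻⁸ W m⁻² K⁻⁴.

Absorbed flux αS = emitted flux 2εσT⁴ per unit area; with α = ε this gives T = (S/2σ)^(1/4).
T = (898 / (2 × 5.67×10⁻⁸))^(1/4) = (7.92×10^9)^(1/4).
T = 298 K.

T ≈ 298 K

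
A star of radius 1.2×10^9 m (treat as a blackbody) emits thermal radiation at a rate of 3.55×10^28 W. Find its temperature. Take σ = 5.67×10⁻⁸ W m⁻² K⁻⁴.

A = 4πr² = 4π × (1.2×10^9)² = 1.81×10^19 m².
From P = σAT⁴, T = (P / σA)^(1/4) = (3.55×10^28 / (5.67×10⁻⁸ × 1.81×10^19))^(1/4).
T = (3.46×10^16)^(1/4) = 13600 K.

T ≈ 13600 K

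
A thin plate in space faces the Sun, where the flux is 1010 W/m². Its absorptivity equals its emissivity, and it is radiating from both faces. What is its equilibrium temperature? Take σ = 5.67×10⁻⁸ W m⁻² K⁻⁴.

T ≈ 307 K

Absorbed flux αS = emitted flux 2εσT⁴ per unit area; with α = ε this gives T = (S/2σ)^(1/4).
T = (1010 / (2 × 5.67×10⁻⁸))^(1/4) = (8.91×10^9)^(1/4).
T = 307 K.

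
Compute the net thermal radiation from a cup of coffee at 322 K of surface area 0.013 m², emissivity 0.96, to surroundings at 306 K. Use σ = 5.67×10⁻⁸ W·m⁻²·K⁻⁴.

Q ≈ 1.40 W

Q = εσA(T⁴ − T_s⁴). T⁴ − T_s⁴ = (322)⁴ − (306)⁴ = 1.08×10^10 − 8.77×10^9 = 1.98×10^9 K⁴.
Q = 0.96 × 5.67×10⁻⁸ × 0.0130 × 1.98×10^9 = 1.40 W.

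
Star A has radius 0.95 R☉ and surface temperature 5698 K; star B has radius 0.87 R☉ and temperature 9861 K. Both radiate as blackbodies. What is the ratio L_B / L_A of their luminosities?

L_B/L_A ≈ 7.52

L = 4πR²σT⁴ ∝ R²T⁴, so L_B/L_A = (0.87/0.95)² × (9861/5698)⁴ = 0.839 × 8.97 = 7.52.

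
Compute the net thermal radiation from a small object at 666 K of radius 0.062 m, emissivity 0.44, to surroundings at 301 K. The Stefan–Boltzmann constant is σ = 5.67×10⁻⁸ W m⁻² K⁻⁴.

Q ≈ 227 W

A = 4πr² = 4π × (0.062)² = 0.0483 m².
Q = εσA(T⁴ − T_s⁴). T⁴ − T_s⁴ = (666)⁴ − (301)⁴ = 1.97×10^11 − 8.21×10^9 = 1.89×10^11 K⁴.
Q = 0.44 × 5.67×10⁻⁸ × 0.0483 × 1.89×10^11 = 227 W.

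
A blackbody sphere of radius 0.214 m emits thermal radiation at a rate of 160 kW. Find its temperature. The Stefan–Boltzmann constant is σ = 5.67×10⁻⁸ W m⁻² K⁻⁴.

A = 4πr² = 4π × (0.214)² = 0.575 m².
From P = σAT⁴, T = (P / σA)^(1/4) = (1.60×10^5 / (5.67×10⁻⁸ × 0.575))^(1/4).
T = (4.90×10^12)^(1/4) = 1490 K.

T ≈ 1490 K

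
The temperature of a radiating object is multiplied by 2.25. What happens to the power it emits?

P ∝ T⁴, so the power scales as (2.25)⁴ = 25.6.

factor ≈ 25.6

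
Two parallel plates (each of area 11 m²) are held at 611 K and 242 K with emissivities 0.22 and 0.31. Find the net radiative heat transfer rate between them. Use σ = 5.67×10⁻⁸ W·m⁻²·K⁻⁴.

Q ≈ 12500 W

For two large parallel gray plates, q = σ(T₁⁴ − T₂⁴) / (1/ε₁ + 1/ε₂ − 1).
1/ε₁ + 1/ε₂ − 1 = 1/0.22 + 1/0.31 − 1 = 6.771.
T₁⁴ − T₂⁴ = 1.39×10^11 − 3.43×10^9 = 1.36×10^11 K⁴.
q = 5.67×10⁻⁸ × 1.36×10^11 / 6.771 = 1140 W/m².
Q = q·A = 1140 × 11 = 12500 W.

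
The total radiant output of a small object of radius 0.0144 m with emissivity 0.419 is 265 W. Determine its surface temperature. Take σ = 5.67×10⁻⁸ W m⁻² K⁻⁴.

T ≈ 1440 K

A = 4πr² = 4π × (0.0144)² = 2.61×10^-3 m².
From P = εσAT⁴, T = (P / εσA)^(1/4) = (265 / (0.419 × 5.67×10⁻⁸ × 2.61×10^-3))^(1/4).
T = (4.28×10^12)^(1/4) = 1440 K.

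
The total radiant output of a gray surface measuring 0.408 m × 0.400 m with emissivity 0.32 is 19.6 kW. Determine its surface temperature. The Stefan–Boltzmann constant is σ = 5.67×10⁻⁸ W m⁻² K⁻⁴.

T ≈ 1600 K

A = 0.408 × 0.400 = 0.163 m².
From P = εσAT⁴, T = (P / εσA)^(1/4) = (19600 / (0.32 × 5.67×10⁻⁸ × 0.163))^(1/4).
T = (6.62×10^12)^(1/4) = 1600 K.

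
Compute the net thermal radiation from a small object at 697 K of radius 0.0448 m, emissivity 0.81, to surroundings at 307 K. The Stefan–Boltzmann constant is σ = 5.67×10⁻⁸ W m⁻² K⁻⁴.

A = 4πr² = 4π × (0.0448)² = 0.0252 m².
Q = εσA(T⁴ − T_s⁴). T⁴ − T_s⁴ = (697)⁴ − (307)⁴ = 2.36×10^11 − 8.88×10^9 = 2.27×10^11 K⁴.
Q = 0.81 × 5.67×10⁻⁸ × 0.0252 × 2.27×10^11 = 263 W.

Q ≈ 263 W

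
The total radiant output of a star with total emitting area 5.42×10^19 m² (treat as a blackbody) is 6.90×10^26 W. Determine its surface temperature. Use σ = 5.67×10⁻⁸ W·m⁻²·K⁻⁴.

T ≈ 3870 K

From P = σAT⁴, T = (P / σA)^(1/4) = (6.90×10^26 / (5.67×10⁻⁸ × 5.42×10^19))^(1/4).
T = (2.25×10^14)^(1/4) = 3870 K.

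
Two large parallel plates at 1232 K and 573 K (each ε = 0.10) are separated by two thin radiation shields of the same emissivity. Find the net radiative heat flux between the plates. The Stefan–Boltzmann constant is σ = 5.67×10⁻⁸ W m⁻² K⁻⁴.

Each of the 3 gaps contributes resistance (2/ε − 1) = 2/0.10 − 1 = 19.00; total = 57.00.
q = σ(T₁⁴ − T₂⁴) / 57.00 = 5.67×10⁻⁸ × 2.20×10^12 / 57.00 = 2180 W/m².

q ≈ 2180 W/m²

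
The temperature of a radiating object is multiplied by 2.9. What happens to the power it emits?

P ∝ T⁴, so the power scales as (2.9)⁴ = 70.7.

factor ≈ 70.7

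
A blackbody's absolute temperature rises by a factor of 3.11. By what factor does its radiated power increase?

P ∝ T⁴, so the power scales as (3.11)⁴ = 93.5.

factor ≈ 93.5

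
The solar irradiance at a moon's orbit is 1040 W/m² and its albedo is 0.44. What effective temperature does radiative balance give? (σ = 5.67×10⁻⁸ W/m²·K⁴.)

T ≈ 225 K

Power absorbed = (1−a)S·πR²; power emitted = 4πR²σT⁴. Equating and cancelling πR²:
T = ((1−a)S / 4σ)^(1/4) = (582 / (4 × 5.67×10⁻⁸))^(1/4) = (2.57×10^9)^(1/4).
T = 225 K.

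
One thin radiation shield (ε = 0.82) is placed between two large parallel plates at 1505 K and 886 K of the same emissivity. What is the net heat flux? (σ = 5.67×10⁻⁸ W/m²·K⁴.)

Each of the 2 gaps contributes resistance (2/ε − 1) = 2/0.82 − 1 = 1.439; total = 2.878.
q = σ(T₁⁴ − T₂⁴) / 2.878 = 5.67×10⁻⁸ × 4.51×10^12 / 2.878 = 88900 W/m².

q ≈ 88900 W/m²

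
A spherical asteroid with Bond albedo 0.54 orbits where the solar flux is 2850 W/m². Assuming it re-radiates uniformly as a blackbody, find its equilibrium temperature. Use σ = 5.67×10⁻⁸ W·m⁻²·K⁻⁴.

T ≈ 276 K

Power absorbed = (1−a)S·πR²; power emitted = 4πR²σT⁴. Equating and cancelling πR²:
T = ((1−a)S / 4σ)^(1/4) = (1310 / (4 × 5.67×10⁻⁸))^(1/4) = (5.78×10^9)^(1/4).
T = 276 K.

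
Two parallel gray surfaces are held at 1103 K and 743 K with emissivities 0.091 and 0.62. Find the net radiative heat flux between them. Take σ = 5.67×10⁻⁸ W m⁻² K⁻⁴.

q ≈ 5740 W/m²

For two large parallel gray plates, q = σ(T₁⁴ − T₂⁴) / (1/ε₁ + 1/ε₂ − 1).
1/ε₁ + 1/ε₂ − 1 = 1/0.091 + 1/0.62 − 1 = 11.60.
T₁⁴ − T₂⁴ = 1.48×10^12 − 3.05×10^11 = 1.18×10^12 K⁴.
q = 5.67×10⁻⁸ × 1.18×10^12 / 11.60 = 5740 W/m².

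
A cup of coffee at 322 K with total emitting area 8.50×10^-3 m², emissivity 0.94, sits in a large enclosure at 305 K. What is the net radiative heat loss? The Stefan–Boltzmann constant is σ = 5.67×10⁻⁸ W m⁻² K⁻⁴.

Q = εσA(T⁴ − T_s⁴). T⁴ − T_s⁴ = (322)⁴ − (305)⁴ = 1.08×10^10 − 8.65×10^9 = 2.10×10^9 K⁴.
Q = 0.94 × 5.67×10⁻⁸ × 8.50×10^-3 × 2.10×10^9 = 0.950 W.

Q ≈ 0.950 W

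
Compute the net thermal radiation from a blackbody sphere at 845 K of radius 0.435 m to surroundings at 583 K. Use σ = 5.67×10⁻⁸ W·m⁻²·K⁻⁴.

Q ≈ 53200 W

A = 4πr² = 4π × (0.435)² = 2.38 m².
Q = σA(T⁴ − T_s⁴). T⁴ − T_s⁴ = (845)⁴ − (583)⁴ = 5.10×10^11 − 1.16×10^11 = 3.94×10^11 K⁴.
Q = 5.67×10⁻⁸ × 2.38 × 3.94×10^11 = 53200 W.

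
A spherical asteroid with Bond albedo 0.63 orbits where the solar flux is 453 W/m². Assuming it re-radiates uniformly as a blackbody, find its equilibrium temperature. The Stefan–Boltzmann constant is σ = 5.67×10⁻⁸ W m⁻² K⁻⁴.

Power absorbed = (1−a)S·πR²; power emitted = 4πR²σT⁴. Equating and cancelling πR²:
T = ((1−a)S / 4σ)^(1/4) = (168 / (4 × 5.67×10⁻⁸))^(1/4) = (7.39×10^8)^(1/4).
T = 165 K.

T ≈ 165 K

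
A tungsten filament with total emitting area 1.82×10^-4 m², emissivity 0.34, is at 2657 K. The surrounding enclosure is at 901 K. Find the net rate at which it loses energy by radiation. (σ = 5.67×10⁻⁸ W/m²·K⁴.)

Q ≈ 173 W

Q = εσA(T⁴ − T_s⁴). T⁴ − T_s⁴ = (2657)⁴ − (901)⁴ = 4.98×10^13 − 6.59×10^11 = 4.92×10^13 K⁴.
Q = 0.34 × 5.67×10⁻⁸ × 1.82×10^-4 × 4.92×10^13 = 173 W.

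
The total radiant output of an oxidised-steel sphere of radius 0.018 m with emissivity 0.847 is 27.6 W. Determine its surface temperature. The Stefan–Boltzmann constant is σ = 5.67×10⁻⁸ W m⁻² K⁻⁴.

T ≈ 613 K

A = 4πr² = 4π × (0.018)² = 4.07×10^-3 m².
From P = εσAT⁴, T = (P / εσA)^(1/4) = (27.6 / (0.847 × 5.67×10⁻⁸ × 4.07×10^-3))^(1/4).
T = (1.41×10^11)^(1/4) = 613 K.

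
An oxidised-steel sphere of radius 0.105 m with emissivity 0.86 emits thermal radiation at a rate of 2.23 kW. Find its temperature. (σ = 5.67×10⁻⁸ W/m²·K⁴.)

A = 4πr² = 4π × (0.105)² = 0.139 m².
From P = εσAT⁴, T = (P / εσA)^(1/4) = (2230 / (0.86 × 5.67×10⁻⁸ × 0.139))^(1/4).
T = (3.30×10^11)^(1/4) = 758 K.

T ≈ 758 K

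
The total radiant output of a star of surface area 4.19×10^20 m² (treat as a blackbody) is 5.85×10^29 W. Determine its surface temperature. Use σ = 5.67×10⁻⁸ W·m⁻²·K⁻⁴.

T ≈ 12500 K

From P = σAT⁴, T = (P / σA)^(1/4) = (5.85×10^29 / (5.67×10⁻⁸ × 4.19×10^20))^(1/4).
T = (2.46×10^16)^(1/4) = 12500 K.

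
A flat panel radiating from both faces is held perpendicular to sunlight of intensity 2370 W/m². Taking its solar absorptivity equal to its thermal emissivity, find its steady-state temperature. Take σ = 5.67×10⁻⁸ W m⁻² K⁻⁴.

T ≈ 380 K

Absorbed flux αS = emitted flux 2εσT⁴ per unit area; with α = ε this gives T = (S/2σ)^(1/4).
T = (2370 / (2 × 5.67×10⁻⁸))^(1/4) = (2.09×10^10)^(1/4).
T = 380 K.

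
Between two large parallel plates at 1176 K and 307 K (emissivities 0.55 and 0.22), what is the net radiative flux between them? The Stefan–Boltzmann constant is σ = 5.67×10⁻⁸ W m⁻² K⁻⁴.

For two large parallel gray plates, q = σ(T₁⁴ − T₂⁴) / (1/ε₁ + 1/ε₂ − 1).
1/ε₁ + 1/ε₂ − 1 = 1/0.55 + 1/0.22 − 1 = 5.364.
T₁⁴ − T₂⁴ = 1.91×10^12 − 8.88×10^9 = 1.90×10^12 K⁴.
q = 5.67×10⁻⁸ × 1.90×10^12 / 5.364 = 20100 W/m².

q ≈ 20100 W/m²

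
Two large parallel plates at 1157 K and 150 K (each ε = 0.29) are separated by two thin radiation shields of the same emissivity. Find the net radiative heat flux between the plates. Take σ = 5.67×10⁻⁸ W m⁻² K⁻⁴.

Each of the 3 gaps contributes resistance (2/ε − 1) = 2/0.29 − 1 = 5.897; total = 17.69.
q = σ(T₁⁴ − T₂⁴) / 17.69 = 5.67×10⁻⁸ × 1.79×10^12 / 17.69 = 5740 W/m².

q ≈ 5740 W/m²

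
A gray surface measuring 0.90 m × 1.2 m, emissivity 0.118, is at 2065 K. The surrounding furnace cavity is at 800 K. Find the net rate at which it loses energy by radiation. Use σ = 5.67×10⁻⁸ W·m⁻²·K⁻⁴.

A = 0.90 × 1.2 = 1.08 m².
Q = εσA(T⁴ − T_s⁴). T⁴ − T_s⁴ = (2065)⁴ − (800)⁴ = 1.82×10^13 − 4.10×10^11 = 1.78×10^13 K⁴.
Q = 0.118 × 5.67×10⁻⁸ × 1.08 × 1.78×10^13 = 1.28×10^5 W.

Q ≈ 1.28×10^5 W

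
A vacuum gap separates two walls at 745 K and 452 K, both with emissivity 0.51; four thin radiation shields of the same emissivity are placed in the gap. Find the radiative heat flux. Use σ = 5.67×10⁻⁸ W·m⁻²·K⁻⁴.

q ≈ 1030 W/m²

Each of the 5 gaps contributes resistance (2/ε − 1) = 2/0.51 − 1 = 2.922; total = 14.61.
q = σ(T₁⁴ − T₂⁴) / 14.61 = 5.67×10⁻⁸ × 2.66×10^11 / 14.61 = 1030 W/m².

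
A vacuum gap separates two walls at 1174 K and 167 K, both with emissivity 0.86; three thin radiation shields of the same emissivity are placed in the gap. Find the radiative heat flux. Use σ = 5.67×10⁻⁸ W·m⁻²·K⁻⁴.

q ≈ 20300 W/m²

Each of the 4 gaps contributes resistance (2/ε − 1) = 2/0.86 − 1 = 1.326; total = 5.302.
q = σ(T₁⁴ − T₂⁴) / 5.302 = 5.67×10⁻⁸ × 1.90×10^12 / 5.302 = 20300 W/m².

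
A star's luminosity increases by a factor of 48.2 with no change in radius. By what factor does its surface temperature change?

factor ≈ 2.63

P ∝ T⁴ ⇒ T ∝ P^(1/4), so T scales by (48.2)^(1/4) = 2.63.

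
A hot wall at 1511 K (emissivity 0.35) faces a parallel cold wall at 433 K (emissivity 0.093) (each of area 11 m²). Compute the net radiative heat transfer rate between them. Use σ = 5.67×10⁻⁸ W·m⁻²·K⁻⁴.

For two large parallel gray plates, q = σ(T₁⁴ − T₂⁴) / (1/ε₁ + 1/ε₂ − 1).
1/ε₁ + 1/ε₂ − 1 = 1/0.35 + 1/0.093 − 1 = 12.61.
T₁⁴ − T₂⁴ = 5.21×10^12 − 3.52×10^10 = 5.18×10^12 K⁴.
q = 5.67×10⁻⁸ × 5.18×10^12 / 12.61 = 23300 W/m².
Q = q·A = 23300 × 11 = 2.56×10^5 W.

Q ≈ 2.56×10^5 W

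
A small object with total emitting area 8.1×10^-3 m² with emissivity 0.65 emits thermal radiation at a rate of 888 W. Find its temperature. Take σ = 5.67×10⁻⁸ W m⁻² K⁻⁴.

From P = εσAT⁴, T = (P / εσA)^(1/4) = (888 / (0.65 × 5.67×10⁻⁸ × 8.10×10^-3))^(1/4).
T = (2.97×10^12)^(1/4) = 1310 K.

T ≈ 1310 K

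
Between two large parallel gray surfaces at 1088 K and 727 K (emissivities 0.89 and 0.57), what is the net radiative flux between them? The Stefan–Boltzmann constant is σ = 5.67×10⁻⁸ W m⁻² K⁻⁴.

q ≈ 33900 W/m²

For two large parallel gray plates, q = σ(T₁⁴ − T₂⁴) / (1/ε₁ + 1/ε₂ − 1).
1/ε₁ + 1/ε₂ − 1 = 1/0.89 + 1/0.57 − 1 = 1.878.
T₁⁴ − T₂⁴ = 1.40×10^12 − 2.79×10^11 = 1.12×10^12 K⁴.
q = 5.67×10⁻⁸ × 1.12×10^12 / 1.878 = 33900 W/m².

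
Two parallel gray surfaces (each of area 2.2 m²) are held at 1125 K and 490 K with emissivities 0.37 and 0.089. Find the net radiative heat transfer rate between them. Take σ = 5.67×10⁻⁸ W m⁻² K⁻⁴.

For two large parallel gray plates, q = σ(T₁⁴ − T₂⁴) / (1/ε₁ + 1/ε₂ − 1).
1/ε₁ + 1/ε₂ − 1 = 1/0.37 + 1/0.089 − 1 = 12.94.
T₁⁴ − T₂⁴ = 1.60×10^12 − 5.76×10^10 = 1.54×10^12 K⁴.
q = 5.67×10⁻⁸ × 1.54×10^12 / 12.94 = 6770 W/m².
Q = q·A = 6770 × 2.2 = 14900 W.

Q ≈ 14900 W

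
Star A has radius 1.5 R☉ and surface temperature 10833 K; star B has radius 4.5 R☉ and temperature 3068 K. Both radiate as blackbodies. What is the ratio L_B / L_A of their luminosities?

L = 4πR²σT⁴ ∝ R²T⁴, so L_B/L_A = (4.5/1.5)² × (3068/10833)⁴ = 9.00 × 6.43×10^-3 = 0.0579.

L_B/L_A ≈ 0.0579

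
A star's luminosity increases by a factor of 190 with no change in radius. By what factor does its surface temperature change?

factor ≈ 3.71

P ∝ T⁴ ⇒ T ∝ P^(1/4), so T scales by (190)^(1/4) = 3.71.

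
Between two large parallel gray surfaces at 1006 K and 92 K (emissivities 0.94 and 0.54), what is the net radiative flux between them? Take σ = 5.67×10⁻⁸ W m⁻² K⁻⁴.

For two large parallel gray plates, q = σ(T₁⁴ − T₂⁴) / (1/ε₁ + 1/ε₂ − 1).
1/ε₁ + 1/ε₂ − 1 = 1/0.94 + 1/0.54 − 1 = 1.916.
T₁⁴ − T₂⁴ = 1.02×10^12 − 7.16×10^7 = 1.02×10^12 K⁴.
q = 5.67×10⁻⁸ × 1.02×10^12 / 1.916 = 30300 W/m².

q ≈ 30300 W/m²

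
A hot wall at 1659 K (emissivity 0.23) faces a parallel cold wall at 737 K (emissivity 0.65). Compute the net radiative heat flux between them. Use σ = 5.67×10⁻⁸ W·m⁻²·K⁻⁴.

q ≈ 84500 W/m²

For two large parallel gray plates, q = σ(T₁⁴ − T₂⁴) / (1/ε₁ + 1/ε₂ − 1).
1/ε₁ + 1/ε₂ − 1 = 1/0.23 + 1/0.65 − 1 = 4.886.
T₁⁴ − T₂⁴ = 7.58×10^12 − 2.95×10^11 = 7.28×10^12 K⁴.
q = 5.67×10⁻⁸ × 7.28×10^12 / 4.886 = 84500 W/m².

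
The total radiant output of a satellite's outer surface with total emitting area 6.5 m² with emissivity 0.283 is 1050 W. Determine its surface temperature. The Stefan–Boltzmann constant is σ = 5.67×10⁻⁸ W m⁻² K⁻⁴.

T ≈ 317 K

From P = εσAT⁴, T = (P / εσA)^(1/4) = (1050 / (0.283 × 5.67×10⁻⁸ × 6.50))^(1/4).
T = (1.01×10^10)^(1/4) = 317 K.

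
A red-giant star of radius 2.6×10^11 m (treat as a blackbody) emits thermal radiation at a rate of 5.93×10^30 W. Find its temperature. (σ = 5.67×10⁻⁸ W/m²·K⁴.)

A = 4πr² = 4π × (2.6×10^11)² = 8.49×10^23 m².
From P = σAT⁴, T = (P / σA)^(1/4) = (5.93×10^30 / (5.67×10⁻⁸ × 8.49×10^23))^(1/4).
T = (1.23×10^14)^(1/4) = 3330 K.

T ≈ 3330 K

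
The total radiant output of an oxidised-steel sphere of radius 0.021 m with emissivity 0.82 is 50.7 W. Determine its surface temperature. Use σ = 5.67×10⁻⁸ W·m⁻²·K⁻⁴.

T ≈ 666 K

A = 4πr² = 4π × (0.021)² = 5.54×10^-3 m².
From P = εσAT⁴, T = (P / εσA)^(1/4) = (50.7 / (0.82 × 5.67×10⁻⁸ × 5.54×10^-3))^(1/4).
T = (1.97×10^11)^(1/4) = 666 K.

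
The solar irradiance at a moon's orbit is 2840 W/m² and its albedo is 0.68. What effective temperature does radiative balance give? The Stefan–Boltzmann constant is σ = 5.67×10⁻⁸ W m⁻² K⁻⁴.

T ≈ 252 K

Power absorbed = (1−a)S·πR²; power emitted = 4πR²σT⁴. Equating and cancelling πR²:
T = ((1−a)S / 4σ)^(1/4) = (909 / (4 × 5.67×10⁻⁸))^(1/4) = (4.01×10^9)^(1/4).
T = 252 K.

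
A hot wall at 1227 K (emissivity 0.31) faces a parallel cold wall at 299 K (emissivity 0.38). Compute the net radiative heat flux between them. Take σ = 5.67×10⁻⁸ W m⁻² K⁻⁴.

q ≈ 26400 W/m²

For two large parallel gray plates, q = σ(T₁⁴ − T₂⁴) / (1/ε₁ + 1/ε₂ − 1).
1/ε₁ + 1/ε₂ − 1 = 1/0.31 + 1/0.38 − 1 = 4.857.
T₁⁴ − T₂⁴ = 2.27×10^12 − 7.99×10^9 = 2.26×10^12 K⁴.
q = 5.67×10⁻⁸ × 2.26×10^12 / 4.857 = 26400 W/m².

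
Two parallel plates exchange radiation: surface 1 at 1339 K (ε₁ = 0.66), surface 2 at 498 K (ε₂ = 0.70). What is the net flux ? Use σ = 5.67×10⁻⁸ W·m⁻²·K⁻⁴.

For two large parallel gray plates, q = σ(T₁⁴ − T₂⁴) / (1/ε₁ + 1/ε₂ − 1).
1/ε₁ + 1/ε₂ − 1 = 1/0.66 + 1/0.70 − 1 = 1.944.
T₁⁴ − T₂⁴ = 3.21×10^12 − 6.15×10^10 = 3.15×10^12 K⁴.
q = 5.67×10⁻⁸ × 3.15×10^12 / 1.944 = 92000 W/m².

q ≈ 92000 W/m²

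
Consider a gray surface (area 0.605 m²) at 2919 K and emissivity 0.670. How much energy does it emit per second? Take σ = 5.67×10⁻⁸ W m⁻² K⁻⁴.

P = εσAT⁴ = 0.670 × 5.67×10⁻⁸ × 0.605 × (2919)⁴ = 0.670 × 5.67×10⁻⁸ × 0.605 × 7.26×10^13.
P = 1.67×10^6 W.

P ≈ 1.67×10^6 W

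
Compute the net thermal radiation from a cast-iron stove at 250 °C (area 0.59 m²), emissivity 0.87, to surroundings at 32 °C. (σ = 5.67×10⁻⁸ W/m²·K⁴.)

Q ≈ 1930 W

Convert: 250 °C = 523 K; 32 °C = 305 K.
Q = εσA(T⁴ − T_s⁴). T⁴ − T_s⁴ = (523)⁴ − (305)⁴ = 7.48×10^10 − 8.65×10^9 = 6.62×10^10 K⁴.
Q = 0.87 × 5.67×10⁻⁸ × 0.590 × 6.62×10^10 = 1930 W.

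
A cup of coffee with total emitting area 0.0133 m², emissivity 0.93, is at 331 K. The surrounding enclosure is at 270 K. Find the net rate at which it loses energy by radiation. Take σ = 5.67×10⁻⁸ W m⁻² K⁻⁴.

Q ≈ 4.69 W

Q = εσA(T⁴ − T_s⁴). T⁴ − T_s⁴ = (331)⁴ − (270)⁴ = 1.20×10^10 − 5.31×10^9 = 6.69×10^9 K⁴.
Q = 0.93 × 5.67×10⁻⁸ × 0.0133 × 6.69×10^9 = 4.69 W.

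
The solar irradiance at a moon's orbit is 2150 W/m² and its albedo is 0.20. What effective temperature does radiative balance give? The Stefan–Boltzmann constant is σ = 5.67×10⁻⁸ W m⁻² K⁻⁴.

Power absorbed = (1−a)S·πR²; power emitted = 4πR²σT⁴. Equating and cancelling πR²:
T = ((1−a)S / 4σ)^(1/4) = (1720 / (4 × 5.67×10⁻⁸))^(1/4) = (7.58×10^9)^(1/4).
T = 295 K.

T ≈ 295 K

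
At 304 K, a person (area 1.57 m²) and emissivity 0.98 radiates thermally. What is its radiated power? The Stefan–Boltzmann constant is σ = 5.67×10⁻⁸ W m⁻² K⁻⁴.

P = εσAT⁴ = 0.98 × 5.67×10⁻⁸ × 1.57 × (304)⁴ = 0.98 × 5.67×10⁻⁸ × 1.57 × 8.54×10^9.
P = 745 W.

P ≈ 745 W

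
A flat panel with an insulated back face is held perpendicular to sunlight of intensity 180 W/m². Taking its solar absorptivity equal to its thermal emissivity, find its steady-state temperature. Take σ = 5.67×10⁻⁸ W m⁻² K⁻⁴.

T ≈ 237 K

Absorbed flux αS = emitted flux εσT⁴ (one radiating face); with α = ε, T = (S/σ)^(1/4).
T = (180 / 5.67×10⁻⁸)^(1/4) = (3.17×10^9)^(1/4).
T = 237 K.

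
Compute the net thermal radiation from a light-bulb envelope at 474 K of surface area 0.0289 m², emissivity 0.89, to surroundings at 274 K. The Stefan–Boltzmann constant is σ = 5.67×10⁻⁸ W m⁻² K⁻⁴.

Q ≈ 65.4 W

Q = εσA(T⁴ − T_s⁴). T⁴ − T_s⁴ = (474)⁴ − (274)⁴ = 5.05×10^10 − 5.64×10^9 = 4.48×10^10 K⁴.
Q = 0.89 × 5.67×10⁻⁸ × 0.0289 × 4.48×10^10 = 65.4 W.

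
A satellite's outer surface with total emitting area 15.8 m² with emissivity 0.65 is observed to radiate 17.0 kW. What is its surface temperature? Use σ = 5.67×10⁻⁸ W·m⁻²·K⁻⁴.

T ≈ 413 K

From P = εσAT⁴, T = (P / εσA)^(1/4) = (17000 / (0.65 × 5.67×10⁻⁸ × 15.8))^(1/4).
T = (2.92×10^10)^(1/4) = 413 K.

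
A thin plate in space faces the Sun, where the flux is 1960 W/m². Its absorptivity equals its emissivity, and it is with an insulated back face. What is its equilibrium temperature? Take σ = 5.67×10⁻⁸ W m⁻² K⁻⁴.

T ≈ 431 K

Absorbed flux αS = emitted flux εσT⁴ (one radiating face); with α = ε, T = (S/σ)^(1/4).
T = (1960 / 5.67×10⁻⁸)^(1/4) = (3.46×10^10)^(1/4).
T = 431 K.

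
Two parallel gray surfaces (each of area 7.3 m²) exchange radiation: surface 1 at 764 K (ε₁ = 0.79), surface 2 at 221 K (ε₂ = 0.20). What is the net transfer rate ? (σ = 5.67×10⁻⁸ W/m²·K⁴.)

Q ≈ 26600 W

For two large parallel gray plates, q = σ(T₁⁴ − T₂⁴) / (1/ε₁ + 1/ε₂ − 1).
1/ε₁ + 1/ε₂ − 1 = 1/0.79 + 1/0.20 − 1 = 5.266.
T₁⁴ − T₂⁴ = 3.41×10^11 − 2.39×10^9 = 3.38×10^11 K⁴.
q = 5.67×10⁻⁸ × 3.38×10^11 / 5.266 = 3640 W/m².
Q = q·A = 3640 × 7.3 = 26600 W.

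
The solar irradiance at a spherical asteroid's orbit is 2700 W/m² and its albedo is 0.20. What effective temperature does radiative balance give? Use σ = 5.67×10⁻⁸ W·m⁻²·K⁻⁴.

Power absorbed = (1−a)S·πR²; power emitted = 4πR²σT⁴. Equating and cancelling πR²:
T = ((1−a)S / 4σ)^(1/4) = (2160 / (4 × 5.67×10⁻⁸))^(1/4) = (9.52×10^9)^(1/4).
T = 312 K.

T ≈ 312 K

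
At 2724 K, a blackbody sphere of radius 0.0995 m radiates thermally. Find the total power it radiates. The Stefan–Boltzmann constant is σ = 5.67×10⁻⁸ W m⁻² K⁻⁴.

A = 4πr² = 4π × (0.0995)² = 0.124 m².
P = σAT⁴ = 5.67×10⁻⁸ × 0.124 × (2724)⁴ = 5.67×10⁻⁸ × 0.124 × 5.51×10^13.
P = 3.88×10^5 W.

P ≈ 3.88×10^5 W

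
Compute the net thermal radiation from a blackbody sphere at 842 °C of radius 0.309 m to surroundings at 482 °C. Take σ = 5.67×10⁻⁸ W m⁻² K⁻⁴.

Q ≈ 83000 W

A = 4πr² = 4π × (0.309)² = 1.20 m².
Convert: 842 °C = 1115 K; 482 °C = 755 K.
Q = σA(T⁴ − T_s⁴). T⁴ − T_s⁴ = (1115)⁴ − (755)⁴ = 1.55×10^12 − 3.25×10^11 = 1.22×10^12 K⁴.
Q = 5.67×10⁻⁸ × 1.20 × 1.22×10^12 = 83000 W.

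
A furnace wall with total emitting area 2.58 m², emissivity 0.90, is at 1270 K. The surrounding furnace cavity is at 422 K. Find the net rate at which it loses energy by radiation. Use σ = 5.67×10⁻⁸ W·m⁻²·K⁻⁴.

Q = εσA(T⁴ − T_s⁴). T⁴ − T_s⁴ = (1270)⁴ − (422)⁴ = 2.60×10^12 − 3.17×10^10 = 2.57×10^12 K⁴.
Q = 0.90 × 5.67×10⁻⁸ × 2.58 × 2.57×10^12 = 3.38×10^5 W.

Q ≈ 3.38×10^5 W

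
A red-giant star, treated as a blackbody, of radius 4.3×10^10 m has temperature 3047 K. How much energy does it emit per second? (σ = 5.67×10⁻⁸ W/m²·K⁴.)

P ≈ 1.14×10^29 W

A = 4πr² = 4π × (4.3×10^10)² = 2.32×10^22 m².
P = σAT⁴ = 5.67×10⁻⁸ × 2.32×10^22 × (3047)⁴ = 5.67×10⁻⁸ × 2.32×10^22 × 8.62×10^13.
P = 1.14×10^29 W.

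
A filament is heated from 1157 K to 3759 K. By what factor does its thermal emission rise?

ratio ≈ 111

P ∝ T⁴, so the ratio is (3759/1157)⁴ = (3.249)⁴ = 111.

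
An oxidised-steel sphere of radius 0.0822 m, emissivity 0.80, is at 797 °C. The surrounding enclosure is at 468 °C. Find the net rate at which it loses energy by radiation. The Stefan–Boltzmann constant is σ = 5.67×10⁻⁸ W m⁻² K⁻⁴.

Q ≈ 3890 W

A = 4πr² = 4π × (0.0822)² = 0.0849 m².
Convert: 797 °C = 1070 K; 468 °C = 741 K.
Q = εσA(T⁴ − T_s⁴). T⁴ − T_s⁴ = (1070)⁴ − (741)⁴ = 1.31×10^12 − 3.01×10^11 = 1.01×10^12 K⁴.
Q = 0.80 × 5.67×10⁻⁸ × 0.0849 × 1.01×10^12 = 3890 W.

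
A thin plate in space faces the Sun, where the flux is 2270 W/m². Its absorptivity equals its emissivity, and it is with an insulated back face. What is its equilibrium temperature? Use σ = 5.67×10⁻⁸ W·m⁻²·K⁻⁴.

T ≈ 447 K

Absorbed flux αS = emitted flux εσT⁴ (one radiating face); with α = ε, T = (S/σ)^(1/4).
T = (2270 / 5.67×10⁻⁸)^(1/4) = (4.00×10^10)^(1/4).
T = 447 K.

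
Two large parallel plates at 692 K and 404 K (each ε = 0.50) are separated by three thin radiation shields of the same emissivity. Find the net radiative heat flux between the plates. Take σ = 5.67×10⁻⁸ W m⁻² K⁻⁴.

q ≈ 958 W/m²

Each of the 4 gaps contributes resistance (2/ε − 1) = 2/0.50 − 1 = 3.000; total = 12.00.
q = σ(T₁⁴ − T₂⁴) / 12.00 = 5.67×10⁻⁸ × 2.03×10^11 / 12.00 = 958 W/m².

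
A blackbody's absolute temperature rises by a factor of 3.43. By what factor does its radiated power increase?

P ∝ T⁴, so the power scales as (3.43)⁴ = 138.

factor ≈ 138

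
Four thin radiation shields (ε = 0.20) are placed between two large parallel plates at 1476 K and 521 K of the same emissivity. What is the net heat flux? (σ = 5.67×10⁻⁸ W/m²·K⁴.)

q ≈ 5890 W/m²

Each of the 5 gaps contributes resistance (2/ε − 1) = 2/0.20 − 1 = 9.000; total = 45.00.
q = σ(T₁⁴ − T₂⁴) / 45.00 = 5.67×10⁻⁸ × 4.67×10^12 / 45.00 = 5890 W/m².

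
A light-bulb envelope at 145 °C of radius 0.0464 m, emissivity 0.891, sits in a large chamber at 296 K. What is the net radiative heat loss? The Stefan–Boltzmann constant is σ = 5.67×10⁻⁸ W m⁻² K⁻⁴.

Q ≈ 31.2 W

A = 4πr² = 4π × (0.0464)² = 0.0271 m².
Convert: 145 °C = 418 K.
Q = εσA(T⁴ − T_s⁴). T⁴ − T_s⁴ = (418)⁴ − (296)⁴ = 3.05×10^10 − 7.68×10^9 = 2.29×10^10 K⁴.
Q = 0.891 × 5.67×10⁻⁸ × 0.0271 × 2.29×10^10 = 31.2 W.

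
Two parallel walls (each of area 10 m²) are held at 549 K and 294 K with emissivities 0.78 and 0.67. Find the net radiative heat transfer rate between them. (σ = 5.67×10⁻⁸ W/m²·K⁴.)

For two large parallel gray plates, q = σ(T₁⁴ − T₂⁴) / (1/ε₁ + 1/ε₂ − 1).
1/ε₁ + 1/ε₂ − 1 = 1/0.78 + 1/0.67 − 1 = 1.775.
T₁⁴ − T₂⁴ = 9.08×10^10 − 7.47×10^9 = 8.34×10^10 K⁴.
q = 5.67×10⁻⁸ × 8.34×10^10 / 1.775 = 2660 W/m².
Q = q·A = 2660 × 10 = 26600 W.

Q ≈ 26600 W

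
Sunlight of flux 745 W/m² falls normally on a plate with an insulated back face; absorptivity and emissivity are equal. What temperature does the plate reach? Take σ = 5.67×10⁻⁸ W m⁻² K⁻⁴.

Absorbed flux αS = emitted flux εσT⁴ (one radiating face); with α = ε, T = (S/σ)^(1/4).
T = (745 / 5.67×10⁻⁸)^(1/4) = (1.31×10^10)^(1/4).
T = 339 K.

T ≈ 339 K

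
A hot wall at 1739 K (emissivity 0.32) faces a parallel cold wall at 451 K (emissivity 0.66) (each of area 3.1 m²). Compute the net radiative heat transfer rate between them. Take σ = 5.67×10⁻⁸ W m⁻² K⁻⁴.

Q ≈ 4.40×10^5 W

For two large parallel gray plates, q = σ(T₁⁴ − T₂⁴) / (1/ε₁ + 1/ε₂ − 1).
1/ε₁ + 1/ε₂ − 1 = 1/0.32 + 1/0.66 − 1 = 3.640.
T₁⁴ − T₂⁴ = 9.15×10^12 − 4.14×10^10 = 9.10×10^12 K⁴.
q = 5.67×10⁻⁸ × 9.10×10^12 / 3.640 = 1.42×10^5 W/m².
Q = q·A = 1.42×10^5 × 3.1 = 4.40×10^5 W.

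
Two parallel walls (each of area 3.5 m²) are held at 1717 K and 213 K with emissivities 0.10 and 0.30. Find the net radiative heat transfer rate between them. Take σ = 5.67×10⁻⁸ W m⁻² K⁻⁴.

Q ≈ 1.40×10^5 W

For two large parallel gray plates, q = σ(T₁⁴ − T₂⁴) / (1/ε₁ + 1/ε₂ − 1).
1/ε₁ + 1/ε₂ − 1 = 1/0.10 + 1/0.30 − 1 = 12.33.
T₁⁴ − T₂⁴ = 8.69×10^12 − 2.06×10^9 = 8.69×10^12 K⁴.
q = 5.67×10⁻⁸ × 8.69×10^12 / 12.33 = 39900 W/m².
Q = q·A = 39900 × 3.5 = 1.40×10^5 W.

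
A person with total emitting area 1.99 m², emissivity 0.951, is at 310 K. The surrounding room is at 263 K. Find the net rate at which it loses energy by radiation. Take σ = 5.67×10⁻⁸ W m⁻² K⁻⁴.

Q = εσA(T⁴ − T_s⁴). T⁴ − T_s⁴ = (310)⁴ − (263)⁴ = 9.24×10^9 − 4.78×10^9 = 4.45×10^9 K⁴.
Q = 0.951 × 5.67×10⁻⁸ × 1.99 × 4.45×10^9 = 478 W.

Q ≈ 478 W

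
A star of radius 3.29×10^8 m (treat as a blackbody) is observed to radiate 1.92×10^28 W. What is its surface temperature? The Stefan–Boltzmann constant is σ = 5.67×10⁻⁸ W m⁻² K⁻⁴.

A = 4πr² = 4π × (3.29×10^8)² = 1.36×10^18 m².
From P = σAT⁴, T = (P / σA)^(1/4) = (1.92×10^28 / (5.67×10⁻⁸ × 1.36×10^18))^(1/4).
T = (2.49×10^17)^(1/4) = 22300 K.

T ≈ 22300 K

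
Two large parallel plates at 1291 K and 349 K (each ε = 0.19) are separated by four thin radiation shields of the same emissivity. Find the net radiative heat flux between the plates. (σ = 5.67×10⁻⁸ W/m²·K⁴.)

Each of the 5 gaps contributes resistance (2/ε − 1) = 2/0.19 − 1 = 9.526; total = 47.63.
q = σ(T₁⁴ − T₂⁴) / 47.63 = 5.67×10⁻⁸ × 2.76×10^12 / 47.63 = 3290 W/m².

q ≈ 3290 W/m²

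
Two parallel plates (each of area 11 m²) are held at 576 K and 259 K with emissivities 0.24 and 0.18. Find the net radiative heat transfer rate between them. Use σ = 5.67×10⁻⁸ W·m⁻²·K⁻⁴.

For two large parallel gray plates, q = σ(T₁⁴ − T₂⁴) / (1/ε₁ + 1/ε₂ − 1).
1/ε₁ + 1/ε₂ − 1 = 1/0.24 + 1/0.18 − 1 = 8.722.
T₁⁴ − T₂⁴ = 1.10×10^11 − 4.50×10^9 = 1.06×10^11 K⁴.
q = 5.67×10⁻⁸ × 1.06×10^11 / 8.722 = 686 W/m².
Q = q·A = 686 × 11 = 7550 W.

Q ≈ 7550 W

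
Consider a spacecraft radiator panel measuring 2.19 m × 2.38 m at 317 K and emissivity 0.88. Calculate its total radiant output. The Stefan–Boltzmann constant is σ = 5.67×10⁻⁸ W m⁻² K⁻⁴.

A = 2.19 × 2.38 = 5.21 m².
Stefan–Boltzmann: P = εσAT⁴ = 0.88 × 5.67×10⁻⁸ × 5.21 × (317)⁴ = 0.88 × 5.67×10⁻⁸ × 5.21 × 1.01×10^10.
P = 2630 W.

P ≈ 2630 W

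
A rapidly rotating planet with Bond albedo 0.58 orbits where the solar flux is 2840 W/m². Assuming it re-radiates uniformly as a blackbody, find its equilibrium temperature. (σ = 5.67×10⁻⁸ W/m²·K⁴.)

T ≈ 269 K

Power absorbed = (1−a)S·πR²; power emitted = 4πR²σT⁴. Equating and cancelling πR²:
T = ((1−a)S / 4σ)^(1/4) = (1190 / (4 × 5.67×10⁻⁸))^(1/4) = (5.26×10^9)^(1/4).
T = 269 K.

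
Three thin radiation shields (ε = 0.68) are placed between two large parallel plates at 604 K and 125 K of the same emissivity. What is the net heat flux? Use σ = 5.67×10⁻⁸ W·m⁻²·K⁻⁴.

Each of the 4 gaps contributes resistance (2/ε − 1) = 2/0.68 − 1 = 1.941; total = 7.765.
q = σ(T₁⁴ − T₂⁴) / 7.765 = 5.67×10⁻⁸ × 1.33×10^11 / 7.765 = 970 W/m².

q ≈ 970 W/m²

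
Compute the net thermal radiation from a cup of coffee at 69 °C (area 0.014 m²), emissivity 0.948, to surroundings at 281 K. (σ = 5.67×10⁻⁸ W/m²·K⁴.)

Q ≈ 5.60 W

Convert: 69 °C = 342 K.
Q = εσA(T⁴ − T_s⁴). T⁴ − T_s⁴ = (342)⁴ − (281)⁴ = 1.37×10^10 − 6.23×10^9 = 7.45×10^9 K⁴.
Q = 0.948 × 5.67×10⁻⁸ × 0.0140 × 7.45×10^9 = 5.60 W.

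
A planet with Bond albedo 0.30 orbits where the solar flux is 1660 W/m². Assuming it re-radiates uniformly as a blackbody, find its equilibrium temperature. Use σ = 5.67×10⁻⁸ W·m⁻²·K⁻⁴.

Power absorbed = (1−a)S·πR²; power emitted = 4πR²σT⁴. Equating and cancelling πR²:
T = ((1−a)S / 4σ)^(1/4) = (1160 / (4 × 5.67×10⁻⁸))^(1/4) = (5.12×10^9)^(1/4).
T = 268 K.

T ≈ 268 K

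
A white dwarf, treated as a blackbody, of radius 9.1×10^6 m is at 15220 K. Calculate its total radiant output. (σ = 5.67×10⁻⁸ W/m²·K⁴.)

A = 4πr² = 4π × (9.1×10^6)² = 1.04×10^15 m².
P = σAT⁴ = 5.67×10⁻⁸ × 1.04×10^15 × (15220)⁴ = 5.67×10⁻⁸ × 1.04×10^15 × 5.37×10^16.
P = 3.17×10^24 W.

P ≈ 3.17×10^24 W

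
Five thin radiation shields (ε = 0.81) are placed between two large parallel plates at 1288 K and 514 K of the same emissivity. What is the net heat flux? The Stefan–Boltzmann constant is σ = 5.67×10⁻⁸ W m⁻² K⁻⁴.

Each of the 6 gaps contributes resistance (2/ε − 1) = 2/0.81 − 1 = 1.469; total = 8.815.
q = σ(T₁⁴ − T₂⁴) / 8.815 = 5.67×10⁻⁸ × 2.68×10^12 / 8.815 = 17300 W/m².

q ≈ 17300 W/m²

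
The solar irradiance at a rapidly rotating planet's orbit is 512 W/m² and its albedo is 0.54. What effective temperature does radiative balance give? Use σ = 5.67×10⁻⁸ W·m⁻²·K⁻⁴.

Power absorbed = (1−a)S·πR²; power emitted = 4πR²σT⁴. Equating and cancelling πR²:
T = ((1−a)S / 4σ)^(1/4) = (236 / (4 × 5.67×10⁻⁸))^(1/4) = (1.04×10^9)^(1/4).
T = 180 K.

T ≈ 180 K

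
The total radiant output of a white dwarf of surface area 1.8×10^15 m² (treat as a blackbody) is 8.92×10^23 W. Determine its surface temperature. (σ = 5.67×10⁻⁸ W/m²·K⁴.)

From P = σAT⁴, T = (P / σA)^(1/4) = (8.92×10^23 / (5.67×10⁻⁸ × 1.80×10^15))^(1/4).
T = (8.74×10^15)^(1/4) = 9670 K.

T ≈ 9670 K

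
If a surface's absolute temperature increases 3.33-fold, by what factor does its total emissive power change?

P ∝ T⁴, so the power scales as (3.33)⁴ = 123.

factor ≈ 123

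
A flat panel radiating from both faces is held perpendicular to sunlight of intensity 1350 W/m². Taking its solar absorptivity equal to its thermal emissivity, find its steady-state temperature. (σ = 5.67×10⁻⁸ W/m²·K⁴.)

Absorbed flux αS = emitted flux 2εσT⁴ per unit area; with α = ε this gives T = (S/2σ)^(1/4).
T = (1350 / (2 × 5.67×10⁻⁸))^(1/4) = (1.19×10^10)^(1/4).
T = 330 K.

T ≈ 330 K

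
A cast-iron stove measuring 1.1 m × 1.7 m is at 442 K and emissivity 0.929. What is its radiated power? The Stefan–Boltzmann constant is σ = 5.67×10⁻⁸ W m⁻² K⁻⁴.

A = 1.1 × 1.7 = 1.87 m².
P = εσAT⁴ = 0.929 × 5.67×10⁻⁸ × 1.87 × (442)⁴ = 0.929 × 5.67×10⁻⁸ × 1.87 × 3.82×10^10.
P = 3760 W.

P ≈ 3760 W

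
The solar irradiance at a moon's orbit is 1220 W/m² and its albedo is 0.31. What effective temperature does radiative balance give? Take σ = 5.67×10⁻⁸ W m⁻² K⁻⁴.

T ≈ 247 K

Power absorbed = (1−a)S·πR²; power emitted = 4πR²σT⁴. Equating and cancelling πR²:
T = ((1−a)S / 4σ)^(1/4) = (842 / (4 × 5.67×10⁻⁸))^(1/4) = (3.71×10^9)^(1/4).
T = 247 K.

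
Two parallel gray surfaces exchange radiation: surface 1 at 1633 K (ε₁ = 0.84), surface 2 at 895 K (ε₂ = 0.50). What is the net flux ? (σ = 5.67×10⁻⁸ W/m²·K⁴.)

q ≈ 1.67×10^5 W/m²

For two large parallel gray plates, q = σ(T₁⁴ − T₂⁴) / (1/ε₁ + 1/ε₂ − 1).
1/ε₁ + 1/ε₂ − 1 = 1/0.84 + 1/0.50 − 1 = 2.190.
T₁⁴ − T₂⁴ = 7.11×10^12 − 6.42×10^11 = 6.47×10^12 K⁴.
q = 5.67×10⁻⁸ × 6.47×10^12 / 2.190 = 1.67×10^5 W/m².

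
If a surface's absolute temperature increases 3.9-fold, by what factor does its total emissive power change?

factor ≈ 231

P ∝ T⁴, so the power scales as (3.9)⁴ = 231.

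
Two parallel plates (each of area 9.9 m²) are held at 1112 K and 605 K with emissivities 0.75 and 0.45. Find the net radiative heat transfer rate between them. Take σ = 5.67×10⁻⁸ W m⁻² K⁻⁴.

For two large parallel gray plates, q = σ(T₁⁴ − T₂⁴) / (1/ε₁ + 1/ε₂ − 1).
1/ε₁ + 1/ε₂ − 1 = 1/0.75 + 1/0.45 − 1 = 2.556.
T₁⁴ − T₂⁴ = 1.53×10^12 − 1.34×10^11 = 1.40×10^12 K⁴.
q = 5.67×10⁻⁸ × 1.40×10^12 / 2.556 = 31000 W/m².
Q = q·A = 31000 × 9.9 = 3.06×10^5 W.

Q ≈ 3.06×10^5 W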